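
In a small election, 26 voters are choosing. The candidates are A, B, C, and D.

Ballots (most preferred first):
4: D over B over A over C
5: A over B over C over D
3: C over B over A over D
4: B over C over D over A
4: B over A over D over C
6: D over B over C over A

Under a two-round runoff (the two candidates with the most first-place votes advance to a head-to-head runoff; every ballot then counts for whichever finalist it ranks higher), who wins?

B

Round 1 first-place votes: A 5, B 8, C 3, D 10. D and B advance.
Runoff: D is ranked above B on 10 ballots, B above D on 16.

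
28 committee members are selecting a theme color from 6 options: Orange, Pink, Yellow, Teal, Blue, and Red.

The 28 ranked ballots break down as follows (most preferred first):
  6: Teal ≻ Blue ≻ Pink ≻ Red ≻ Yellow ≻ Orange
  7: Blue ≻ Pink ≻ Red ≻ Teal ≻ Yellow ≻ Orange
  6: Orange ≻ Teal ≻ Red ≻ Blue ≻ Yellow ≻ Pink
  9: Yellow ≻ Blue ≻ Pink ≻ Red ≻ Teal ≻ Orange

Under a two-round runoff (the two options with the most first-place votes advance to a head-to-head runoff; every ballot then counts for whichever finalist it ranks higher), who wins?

Round 1 first-place votes: Orange 6, Pink 0, Yellow 9, Teal 6, Blue 7, Red 0. Yellow and Blue advance.
Runoff: Yellow is ranked above Blue on 9 ballots, Blue above Yellow on 19.

Blue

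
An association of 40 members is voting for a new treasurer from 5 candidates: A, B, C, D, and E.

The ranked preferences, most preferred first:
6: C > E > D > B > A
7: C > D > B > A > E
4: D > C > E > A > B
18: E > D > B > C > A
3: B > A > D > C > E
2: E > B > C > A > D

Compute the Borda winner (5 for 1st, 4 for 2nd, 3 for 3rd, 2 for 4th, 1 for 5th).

D

A: 6×1 + 7×2 + 4×2 + 18×1 + 3×4 + 2×2 = 62
B: 6×2 + 7×3 + 4×1 + 18×3 + 3×5 + 2×4 = 114
C: 6×5 + 7×5 + 4×4 + 18×2 + 3×2 + 2×3 = 129
D: 6×3 + 7×4 + 4×5 + 18×4 + 3×3 + 2×1 = 149
E: 6×4 + 7×1 + 4×3 + 18×5 + 3×1 + 2×5 = 146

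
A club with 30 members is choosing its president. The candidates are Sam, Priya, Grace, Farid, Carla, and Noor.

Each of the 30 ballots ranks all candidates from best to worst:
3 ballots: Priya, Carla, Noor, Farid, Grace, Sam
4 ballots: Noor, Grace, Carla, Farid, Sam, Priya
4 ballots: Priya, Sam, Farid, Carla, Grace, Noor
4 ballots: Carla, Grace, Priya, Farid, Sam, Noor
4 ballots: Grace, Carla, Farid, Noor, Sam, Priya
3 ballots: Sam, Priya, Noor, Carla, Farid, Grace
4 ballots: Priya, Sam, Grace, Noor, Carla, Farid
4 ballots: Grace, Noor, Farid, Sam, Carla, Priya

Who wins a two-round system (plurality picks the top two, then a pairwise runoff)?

Round 1 first-place votes: Sam 3, Priya 11, Grace 8, Farid 0, Carla 4, Noor 4. Priya and Grace advance.
Runoff: Priya is ranked above Grace on 14 ballots, Grace above Priya on 16.

Grace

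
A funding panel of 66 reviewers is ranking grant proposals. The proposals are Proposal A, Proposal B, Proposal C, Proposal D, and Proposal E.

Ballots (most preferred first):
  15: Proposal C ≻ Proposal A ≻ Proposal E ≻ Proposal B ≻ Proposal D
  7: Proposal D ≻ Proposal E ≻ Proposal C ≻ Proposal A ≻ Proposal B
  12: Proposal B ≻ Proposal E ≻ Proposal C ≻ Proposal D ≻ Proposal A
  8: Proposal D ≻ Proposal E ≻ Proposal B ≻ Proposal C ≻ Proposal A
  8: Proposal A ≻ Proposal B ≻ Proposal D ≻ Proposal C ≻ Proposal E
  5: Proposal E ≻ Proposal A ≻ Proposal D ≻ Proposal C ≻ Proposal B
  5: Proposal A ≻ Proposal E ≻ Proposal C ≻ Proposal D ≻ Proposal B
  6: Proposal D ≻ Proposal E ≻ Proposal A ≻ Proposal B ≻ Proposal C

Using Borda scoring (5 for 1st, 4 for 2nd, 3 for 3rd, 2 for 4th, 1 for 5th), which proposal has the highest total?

Proposal E

Proposal A: 15×4 + 7×2 + 12×1 + 8×1 + 8×5 + 5×4 + 5×5 + 6×3 = 197
Proposal B: 15×2 + 7×1 + 12×5 + 8×3 + 8×4 + 5×1 + 5×1 + 6×2 = 175
Proposal C: 15×5 + 7×3 + 12×3 + 8×2 + 8×2 + 5×2 + 5×3 + 6×1 = 195
Proposal D: 15×1 + 7×5 + 12×2 + 8×5 + 8×3 + 5×3 + 5×2 + 6×5 = 193
Proposal E: 15×3 + 7×4 + 12×4 + 8×4 + 8×1 + 5×5 + 5×4 + 6×4 = 230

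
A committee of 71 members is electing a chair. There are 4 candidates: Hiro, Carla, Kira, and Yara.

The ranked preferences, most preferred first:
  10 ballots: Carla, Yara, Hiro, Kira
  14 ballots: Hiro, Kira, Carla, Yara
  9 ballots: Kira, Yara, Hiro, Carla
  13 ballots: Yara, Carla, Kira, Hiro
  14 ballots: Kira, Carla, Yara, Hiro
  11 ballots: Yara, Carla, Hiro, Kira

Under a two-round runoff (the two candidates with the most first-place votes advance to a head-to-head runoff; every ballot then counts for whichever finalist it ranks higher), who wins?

Kira

Round 1 first-place votes: Hiro 14, Carla 10, Kira 23, Yara 24. Yara and Kira advance.
Runoff: Yara is ranked above Kira on 34 ballots, Kira above Yara on 37.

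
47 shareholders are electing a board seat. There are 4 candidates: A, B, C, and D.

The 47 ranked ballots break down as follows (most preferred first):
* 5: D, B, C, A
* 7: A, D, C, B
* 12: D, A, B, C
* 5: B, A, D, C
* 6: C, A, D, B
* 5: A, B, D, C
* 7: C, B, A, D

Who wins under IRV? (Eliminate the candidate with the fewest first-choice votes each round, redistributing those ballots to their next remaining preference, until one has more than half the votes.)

Round 1: A 12, B 5, C 13, D 17. B eliminated.
Round 2: A 17, C 13, D 17. C eliminated.
Round 3: A 30, D 17. A has a majority (≥24).

A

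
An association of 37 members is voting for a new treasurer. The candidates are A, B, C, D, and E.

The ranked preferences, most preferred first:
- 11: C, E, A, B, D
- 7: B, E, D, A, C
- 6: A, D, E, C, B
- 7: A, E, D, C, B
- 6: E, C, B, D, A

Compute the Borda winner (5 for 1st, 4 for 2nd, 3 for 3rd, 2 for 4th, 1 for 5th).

A: 11×3 + 7×2 + 6×5 + 7×5 + 6×1 = 118
B: 11×2 + 7×5 + 6×1 + 7×1 + 6×3 = 88
C: 11×5 + 7×1 + 6×2 + 7×2 + 6×4 = 112
D: 11×1 + 7×3 + 6×4 + 7×3 + 6×2 = 89
E: 11×4 + 7×4 + 6×3 + 7×4 + 6×5 = 148

E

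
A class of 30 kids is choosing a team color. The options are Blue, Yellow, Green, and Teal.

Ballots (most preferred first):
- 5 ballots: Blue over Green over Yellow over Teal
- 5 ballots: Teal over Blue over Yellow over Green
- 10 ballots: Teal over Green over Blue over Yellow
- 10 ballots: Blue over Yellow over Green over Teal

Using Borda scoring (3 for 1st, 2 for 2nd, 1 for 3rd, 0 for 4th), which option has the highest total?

Blue: 5×3 + 5×2 + 10×1 + 10×3 = 65
Yellow: 5×1 + 5×1 + 10×0 + 10×2 = 30
Green: 5×2 + 5×0 + 10×2 + 10×1 = 40
Teal: 5×0 + 5×3 + 10×3 + 10×0 = 45

Blue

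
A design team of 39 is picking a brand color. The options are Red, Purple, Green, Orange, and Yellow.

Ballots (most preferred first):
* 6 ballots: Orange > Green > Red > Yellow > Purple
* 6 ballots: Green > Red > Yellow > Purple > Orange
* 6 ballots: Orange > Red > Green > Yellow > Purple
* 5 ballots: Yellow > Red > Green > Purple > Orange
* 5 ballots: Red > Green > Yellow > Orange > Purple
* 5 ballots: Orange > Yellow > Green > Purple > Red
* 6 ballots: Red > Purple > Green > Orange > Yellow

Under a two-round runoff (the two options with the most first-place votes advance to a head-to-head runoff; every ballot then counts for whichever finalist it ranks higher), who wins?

Red

Round 1 first-place votes: Red 11, Purple 0, Green 6, Orange 17, Yellow 5. Orange and Red advance.
Runoff: Orange is ranked above Red on 17 ballots, Red above Orange on 22.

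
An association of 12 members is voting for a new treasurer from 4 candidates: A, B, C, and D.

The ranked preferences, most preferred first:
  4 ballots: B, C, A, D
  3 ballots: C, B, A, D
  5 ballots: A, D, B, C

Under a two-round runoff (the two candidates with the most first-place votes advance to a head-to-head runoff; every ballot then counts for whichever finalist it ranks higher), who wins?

Round 1 first-place votes: A 5, B 4, C 3, D 0. A and B advance.
Runoff: A is ranked above B on 5 ballots, B above A on 7.

B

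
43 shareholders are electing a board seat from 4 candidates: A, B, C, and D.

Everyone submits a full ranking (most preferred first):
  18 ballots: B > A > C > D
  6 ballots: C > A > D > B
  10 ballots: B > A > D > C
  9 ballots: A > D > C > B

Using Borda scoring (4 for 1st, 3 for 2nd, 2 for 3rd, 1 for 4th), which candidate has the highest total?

A: 18×3 + 6×3 + 10×3 + 9×4 = 138
B: 18×4 + 6×1 + 10×4 + 9×1 = 127
C: 18×2 + 6×4 + 10×1 + 9×2 = 88
D: 18×1 + 6×2 + 10×2 + 9×3 = 77

A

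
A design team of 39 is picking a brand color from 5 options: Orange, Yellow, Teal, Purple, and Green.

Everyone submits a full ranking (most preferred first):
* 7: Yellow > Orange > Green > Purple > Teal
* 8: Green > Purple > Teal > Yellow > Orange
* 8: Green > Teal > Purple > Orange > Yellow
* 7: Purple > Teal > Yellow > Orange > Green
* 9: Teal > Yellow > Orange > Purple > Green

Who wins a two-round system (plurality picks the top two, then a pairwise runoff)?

Green

Round 1 first-place votes: Orange 0, Yellow 7, Teal 9, Purple 7, Green 16. Green and Teal advance.
Runoff: Green is ranked above Teal on 23 ballots, Teal above Green on 16.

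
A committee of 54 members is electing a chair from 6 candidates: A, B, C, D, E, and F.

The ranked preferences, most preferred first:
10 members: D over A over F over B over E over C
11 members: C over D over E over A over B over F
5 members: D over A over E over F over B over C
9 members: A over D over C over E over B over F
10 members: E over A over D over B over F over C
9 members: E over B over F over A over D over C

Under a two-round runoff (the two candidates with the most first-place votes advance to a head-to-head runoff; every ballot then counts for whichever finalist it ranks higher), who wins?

Round 1 first-place votes: A 9, B 0, C 11, D 15, E 19, F 0. E and D advance.
Runoff: E is ranked above D on 19 ballots, D above E on 35.

D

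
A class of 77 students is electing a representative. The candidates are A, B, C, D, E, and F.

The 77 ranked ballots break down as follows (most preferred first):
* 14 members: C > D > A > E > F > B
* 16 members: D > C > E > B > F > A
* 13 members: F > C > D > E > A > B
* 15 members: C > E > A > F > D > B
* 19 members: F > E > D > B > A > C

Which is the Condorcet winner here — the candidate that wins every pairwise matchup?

C vs A: 58–19
C vs B: 58–19
C vs D: 42–35
C vs E: 58–19
C vs F: 45–32
C beats every other candidate.

C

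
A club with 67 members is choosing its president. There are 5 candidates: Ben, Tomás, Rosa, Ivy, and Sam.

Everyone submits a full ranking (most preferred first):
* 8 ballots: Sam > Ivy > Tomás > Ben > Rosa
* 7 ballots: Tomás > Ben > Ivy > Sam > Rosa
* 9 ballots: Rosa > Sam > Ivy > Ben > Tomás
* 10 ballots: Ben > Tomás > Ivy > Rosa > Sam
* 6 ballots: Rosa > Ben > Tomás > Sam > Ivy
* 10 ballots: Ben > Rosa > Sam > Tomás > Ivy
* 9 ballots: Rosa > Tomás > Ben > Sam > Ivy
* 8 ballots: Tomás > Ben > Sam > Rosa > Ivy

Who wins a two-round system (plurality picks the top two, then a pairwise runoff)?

Ben

Round 1 first-place votes: Ben 20, Tomás 15, Rosa 24, Ivy 0, Sam 8. Rosa and Ben advance.
Runoff: Rosa is ranked above Ben on 24 ballots, Ben above Rosa on 43.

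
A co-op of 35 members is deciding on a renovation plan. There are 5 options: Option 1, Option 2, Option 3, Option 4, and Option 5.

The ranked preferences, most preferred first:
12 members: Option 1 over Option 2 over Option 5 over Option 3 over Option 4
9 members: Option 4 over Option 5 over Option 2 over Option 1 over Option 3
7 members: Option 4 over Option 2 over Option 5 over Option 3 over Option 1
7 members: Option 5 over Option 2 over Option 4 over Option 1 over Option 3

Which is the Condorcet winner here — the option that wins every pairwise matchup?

Option 2 vs Option 1: 23–12
Option 2 vs Option 3: 35–0
Option 2 vs Option 4: 19–16
Option 2 vs Option 5: 19–16
Option 2 beats every other option.

Option 2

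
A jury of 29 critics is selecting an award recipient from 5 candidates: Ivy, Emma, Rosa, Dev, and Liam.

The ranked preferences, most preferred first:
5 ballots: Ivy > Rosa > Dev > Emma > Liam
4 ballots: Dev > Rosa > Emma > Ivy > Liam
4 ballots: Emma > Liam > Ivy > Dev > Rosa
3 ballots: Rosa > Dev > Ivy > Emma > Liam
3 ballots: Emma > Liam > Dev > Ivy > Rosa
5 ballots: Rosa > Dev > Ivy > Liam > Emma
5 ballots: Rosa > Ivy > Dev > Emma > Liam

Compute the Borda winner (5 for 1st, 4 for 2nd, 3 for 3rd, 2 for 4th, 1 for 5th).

Rosa

Ivy: 5×5 + 4×2 + 4×3 + 3×3 + 3×2 + 5×3 + 5×4 = 95
Emma: 5×2 + 4×3 + 4×5 + 3×2 + 3×5 + 5×1 + 5×2 = 78
Rosa: 5×4 + 4×4 + 4×1 + 3×5 + 3×1 + 5×5 + 5×5 = 108
Dev: 5×3 + 4×5 + 4×2 + 3×4 + 3×3 + 5×4 + 5×3 = 99
Liam: 5×1 + 4×1 + 4×4 + 3×1 + 3×4 + 5×2 + 5×1 = 55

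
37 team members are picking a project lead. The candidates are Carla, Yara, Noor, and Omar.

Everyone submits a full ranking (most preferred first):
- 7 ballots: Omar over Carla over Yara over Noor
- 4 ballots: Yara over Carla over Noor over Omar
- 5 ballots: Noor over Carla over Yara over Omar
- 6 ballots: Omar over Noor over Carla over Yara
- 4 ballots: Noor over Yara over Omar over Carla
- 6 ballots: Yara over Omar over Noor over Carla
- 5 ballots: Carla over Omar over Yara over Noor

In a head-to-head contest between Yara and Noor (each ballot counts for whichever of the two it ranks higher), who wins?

Yara

Yara is ranked above Noor on 22 ballots; Noor above Yara on 15.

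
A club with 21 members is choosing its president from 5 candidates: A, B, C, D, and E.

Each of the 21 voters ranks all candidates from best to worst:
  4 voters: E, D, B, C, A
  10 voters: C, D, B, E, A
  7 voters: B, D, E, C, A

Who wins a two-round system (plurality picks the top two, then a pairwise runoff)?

Round 1 first-place votes: A 0, B 7, C 10, D 0, E 4. C and B advance.
Runoff: C is ranked above B on 10 ballots, B above C on 11.

B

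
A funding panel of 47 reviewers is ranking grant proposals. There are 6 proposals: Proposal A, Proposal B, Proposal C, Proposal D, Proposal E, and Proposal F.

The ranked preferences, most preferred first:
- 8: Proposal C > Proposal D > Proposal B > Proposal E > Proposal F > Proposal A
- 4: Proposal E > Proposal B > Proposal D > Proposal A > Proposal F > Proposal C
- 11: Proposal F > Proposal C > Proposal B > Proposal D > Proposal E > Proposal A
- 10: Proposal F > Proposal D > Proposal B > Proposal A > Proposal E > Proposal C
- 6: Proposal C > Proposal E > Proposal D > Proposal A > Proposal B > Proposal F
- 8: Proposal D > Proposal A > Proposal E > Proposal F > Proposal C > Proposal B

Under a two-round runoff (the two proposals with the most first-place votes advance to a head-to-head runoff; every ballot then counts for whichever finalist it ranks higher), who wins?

Round 1 first-place votes: Proposal A 0, Proposal B 0, Proposal C 14, Proposal D 8, Proposal E 4, Proposal F 21. Proposal F and Proposal C advance.
Runoff: Proposal F is ranked above Proposal C on 33 ballots, Proposal C above Proposal F on 14.

Proposal F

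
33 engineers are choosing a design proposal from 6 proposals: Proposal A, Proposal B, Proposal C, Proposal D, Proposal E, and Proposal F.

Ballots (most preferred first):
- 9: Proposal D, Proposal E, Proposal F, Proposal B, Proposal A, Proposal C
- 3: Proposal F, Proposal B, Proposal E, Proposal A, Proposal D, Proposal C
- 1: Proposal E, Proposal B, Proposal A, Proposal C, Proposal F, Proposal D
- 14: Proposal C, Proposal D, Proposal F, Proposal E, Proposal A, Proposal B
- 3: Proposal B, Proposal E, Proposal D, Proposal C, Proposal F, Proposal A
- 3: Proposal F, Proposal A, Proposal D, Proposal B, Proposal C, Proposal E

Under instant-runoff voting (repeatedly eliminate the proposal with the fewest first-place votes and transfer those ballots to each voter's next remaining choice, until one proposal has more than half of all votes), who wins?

Proposal D

Round 1: Proposal A 0, Proposal B 3, Proposal C 14, Proposal D 9, Proposal E 1, Proposal F 6. Proposal A eliminated.
Round 2: Proposal B 3, Proposal C 14, Proposal D 9, Proposal E 1, Proposal F 6. Proposal E eliminated.
Round 3: Proposal B 4, Proposal C 14, Proposal D 9, Proposal F 6. Proposal B eliminated.
Round 4: Proposal C 15, Proposal D 12, Proposal F 6. Proposal F eliminated.
Round 5: Proposal C 15, Proposal D 18. Proposal D has a majority (≥17).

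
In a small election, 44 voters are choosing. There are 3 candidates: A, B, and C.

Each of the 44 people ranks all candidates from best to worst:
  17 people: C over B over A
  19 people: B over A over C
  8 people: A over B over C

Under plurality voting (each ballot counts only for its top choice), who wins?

First-place votes: A 8, B 19, C 17.

B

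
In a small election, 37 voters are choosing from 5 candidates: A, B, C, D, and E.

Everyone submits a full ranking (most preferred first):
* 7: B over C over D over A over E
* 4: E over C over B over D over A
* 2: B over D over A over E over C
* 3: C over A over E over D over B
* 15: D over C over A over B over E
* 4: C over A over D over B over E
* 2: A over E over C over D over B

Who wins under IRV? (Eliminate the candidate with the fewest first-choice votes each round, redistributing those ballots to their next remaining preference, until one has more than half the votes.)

C

Round 1: A 2, B 9, C 7, D 15, E 4. A eliminated.
Round 2: B 9, C 7, D 15, E 6. E eliminated.
Round 3: B 9, C 13, D 15. B eliminated.
Round 4: C 20, D 17. C has a majority (≥19).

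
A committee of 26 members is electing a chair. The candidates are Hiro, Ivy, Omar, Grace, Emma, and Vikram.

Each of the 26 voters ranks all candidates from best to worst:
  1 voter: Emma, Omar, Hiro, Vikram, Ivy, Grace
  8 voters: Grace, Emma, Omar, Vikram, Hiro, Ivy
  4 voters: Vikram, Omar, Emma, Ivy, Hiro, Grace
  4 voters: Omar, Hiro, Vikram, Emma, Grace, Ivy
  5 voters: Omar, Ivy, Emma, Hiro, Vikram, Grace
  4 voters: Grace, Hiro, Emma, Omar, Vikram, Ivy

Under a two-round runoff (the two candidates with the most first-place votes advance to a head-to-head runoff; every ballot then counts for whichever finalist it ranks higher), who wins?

Round 1 first-place votes: Hiro 0, Ivy 0, Omar 9, Grace 12, Emma 1, Vikram 4. Grace and Omar advance.
Runoff: Grace is ranked above Omar on 12 ballots, Omar above Grace on 14.

Omar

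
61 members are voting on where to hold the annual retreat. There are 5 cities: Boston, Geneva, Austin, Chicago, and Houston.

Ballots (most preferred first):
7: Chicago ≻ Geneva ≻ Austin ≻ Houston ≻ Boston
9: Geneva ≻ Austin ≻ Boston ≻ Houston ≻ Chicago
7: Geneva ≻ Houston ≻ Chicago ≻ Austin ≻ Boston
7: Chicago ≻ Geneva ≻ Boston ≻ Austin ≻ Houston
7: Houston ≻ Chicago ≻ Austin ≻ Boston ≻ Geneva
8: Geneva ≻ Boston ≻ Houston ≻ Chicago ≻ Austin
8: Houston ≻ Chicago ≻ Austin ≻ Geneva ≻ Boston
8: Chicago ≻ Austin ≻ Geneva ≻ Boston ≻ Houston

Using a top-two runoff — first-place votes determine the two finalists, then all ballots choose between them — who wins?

Chicago

Round 1 first-place votes: Boston 0, Geneva 24, Austin 0, Chicago 22, Houston 15. Geneva and Chicago advance.
Runoff: Geneva is ranked above Chicago on 24 ballots, Chicago above Geneva on 37.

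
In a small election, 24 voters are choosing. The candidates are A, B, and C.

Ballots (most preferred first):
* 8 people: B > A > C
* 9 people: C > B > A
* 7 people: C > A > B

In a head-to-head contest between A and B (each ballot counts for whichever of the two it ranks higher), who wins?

A is ranked above B on 7 ballots; B above A on 17.

B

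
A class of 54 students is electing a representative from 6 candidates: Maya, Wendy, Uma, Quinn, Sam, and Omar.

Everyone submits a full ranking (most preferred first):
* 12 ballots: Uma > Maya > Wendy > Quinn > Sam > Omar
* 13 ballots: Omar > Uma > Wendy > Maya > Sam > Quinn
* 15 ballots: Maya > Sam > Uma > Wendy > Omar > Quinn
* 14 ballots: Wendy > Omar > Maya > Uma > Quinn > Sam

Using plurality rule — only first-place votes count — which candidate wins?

Maya

First-place votes: Maya 15, Wendy 14, Uma 12, Quinn 0, Sam 0, Omar 13.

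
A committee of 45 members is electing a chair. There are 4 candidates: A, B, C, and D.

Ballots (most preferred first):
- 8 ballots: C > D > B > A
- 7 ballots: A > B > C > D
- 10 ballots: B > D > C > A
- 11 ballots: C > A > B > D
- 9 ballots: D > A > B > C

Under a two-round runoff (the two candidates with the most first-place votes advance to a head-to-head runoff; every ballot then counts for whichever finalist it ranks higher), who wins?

Round 1 first-place votes: A 7, B 10, C 19, D 9. C and B advance.
Runoff: C is ranked above B on 19 ballots, B above C on 26.

B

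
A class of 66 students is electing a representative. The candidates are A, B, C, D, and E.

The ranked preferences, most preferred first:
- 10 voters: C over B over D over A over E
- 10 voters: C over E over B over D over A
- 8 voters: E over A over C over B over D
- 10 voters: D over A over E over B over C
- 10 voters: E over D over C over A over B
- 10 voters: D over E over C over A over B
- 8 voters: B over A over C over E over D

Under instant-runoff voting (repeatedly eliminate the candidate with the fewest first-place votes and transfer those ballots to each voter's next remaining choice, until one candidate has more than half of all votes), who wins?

C

Round 1: A 0, B 8, C 20, D 20, E 18. A eliminated.
Round 2: B 8, C 20, D 20, E 18. B eliminated.
Round 3: C 28, D 20, E 18. E eliminated.
Round 4: C 36, D 30. C has a majority (≥34).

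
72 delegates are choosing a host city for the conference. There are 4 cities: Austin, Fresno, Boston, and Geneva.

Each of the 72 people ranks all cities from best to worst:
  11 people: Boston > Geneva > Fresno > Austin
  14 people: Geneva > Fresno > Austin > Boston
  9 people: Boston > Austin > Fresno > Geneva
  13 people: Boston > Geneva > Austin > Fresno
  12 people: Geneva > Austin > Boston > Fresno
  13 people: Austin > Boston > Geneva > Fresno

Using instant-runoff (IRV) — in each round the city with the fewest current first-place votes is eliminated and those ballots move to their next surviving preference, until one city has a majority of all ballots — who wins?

Boston

Round 1: Austin 13, Fresno 0, Boston 33, Geneva 26. Fresno eliminated.
Round 2: Austin 13, Boston 33, Geneva 26. Austin eliminated.
Round 3: Boston 46, Geneva 26. Boston has a majority (≥37).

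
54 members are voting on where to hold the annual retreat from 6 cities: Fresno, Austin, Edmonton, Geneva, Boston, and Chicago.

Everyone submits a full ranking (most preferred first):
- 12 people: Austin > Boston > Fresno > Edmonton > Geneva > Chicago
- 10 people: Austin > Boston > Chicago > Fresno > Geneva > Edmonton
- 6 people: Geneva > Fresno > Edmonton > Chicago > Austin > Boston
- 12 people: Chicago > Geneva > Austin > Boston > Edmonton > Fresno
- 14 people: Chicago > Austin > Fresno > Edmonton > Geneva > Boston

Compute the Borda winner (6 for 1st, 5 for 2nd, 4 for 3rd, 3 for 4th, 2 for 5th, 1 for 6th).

Fresno: 12×4 + 10×3 + 6×5 + 12×1 + 14×4 = 176
Austin: 12×6 + 10×6 + 6×2 + 12×4 + 14×5 = 262
Edmonton: 12×3 + 10×1 + 6×4 + 12×2 + 14×3 = 136
Geneva: 12×2 + 10×2 + 6×6 + 12×5 + 14×2 = 168
Boston: 12×5 + 10×5 + 6×1 + 12×3 + 14×1 = 166
Chicago: 12×1 + 10×4 + 6×3 + 12×6 + 14×6 = 226

Austin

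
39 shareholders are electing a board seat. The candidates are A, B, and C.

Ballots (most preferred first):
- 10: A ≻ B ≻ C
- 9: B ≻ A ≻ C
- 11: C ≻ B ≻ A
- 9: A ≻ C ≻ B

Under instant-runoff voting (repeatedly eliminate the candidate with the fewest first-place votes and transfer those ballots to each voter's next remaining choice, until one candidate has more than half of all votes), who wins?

Round 1: A 19, B 9, C 11. B eliminated.
Round 2: A 28, C 11. A has a majority (≥20).

A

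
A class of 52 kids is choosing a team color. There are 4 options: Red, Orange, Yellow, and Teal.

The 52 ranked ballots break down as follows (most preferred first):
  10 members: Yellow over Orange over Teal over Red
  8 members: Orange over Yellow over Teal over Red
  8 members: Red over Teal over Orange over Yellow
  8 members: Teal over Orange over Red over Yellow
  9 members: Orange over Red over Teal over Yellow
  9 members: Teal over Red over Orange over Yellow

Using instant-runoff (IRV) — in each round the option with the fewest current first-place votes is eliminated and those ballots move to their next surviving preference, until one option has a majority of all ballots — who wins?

Round 1: Red 8, Orange 17, Yellow 10, Teal 17. Red eliminated.
Round 2: Orange 17, Yellow 10, Teal 25. Yellow eliminated.
Round 3: Orange 27, Teal 25. Orange has a majority (≥27).

Orange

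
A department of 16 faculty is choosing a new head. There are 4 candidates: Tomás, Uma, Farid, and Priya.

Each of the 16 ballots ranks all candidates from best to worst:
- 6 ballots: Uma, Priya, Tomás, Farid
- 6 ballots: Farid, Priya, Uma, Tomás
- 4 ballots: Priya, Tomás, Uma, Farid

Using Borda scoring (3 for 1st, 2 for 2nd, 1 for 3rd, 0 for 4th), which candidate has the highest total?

Tomás: 6×1 + 6×0 + 4×2 = 14
Uma: 6×3 + 6×1 + 4×1 = 28
Farid: 6×0 + 6×3 + 4×0 = 18
Priya: 6×2 + 6×2 + 4×3 = 36

Priya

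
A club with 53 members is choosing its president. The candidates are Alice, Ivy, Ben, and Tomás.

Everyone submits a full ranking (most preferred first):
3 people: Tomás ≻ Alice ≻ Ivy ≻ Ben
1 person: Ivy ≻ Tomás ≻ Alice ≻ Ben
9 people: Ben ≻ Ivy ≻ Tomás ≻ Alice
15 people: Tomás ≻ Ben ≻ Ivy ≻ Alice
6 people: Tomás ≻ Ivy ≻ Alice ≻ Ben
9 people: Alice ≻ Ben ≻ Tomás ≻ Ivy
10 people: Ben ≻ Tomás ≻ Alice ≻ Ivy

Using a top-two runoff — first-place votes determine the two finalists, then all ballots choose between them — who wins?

Ben

Round 1 first-place votes: Alice 9, Ivy 1, Ben 19, Tomás 24. Tomás and Ben advance.
Runoff: Tomás is ranked above Ben on 25 ballots, Ben above Tomás on 28.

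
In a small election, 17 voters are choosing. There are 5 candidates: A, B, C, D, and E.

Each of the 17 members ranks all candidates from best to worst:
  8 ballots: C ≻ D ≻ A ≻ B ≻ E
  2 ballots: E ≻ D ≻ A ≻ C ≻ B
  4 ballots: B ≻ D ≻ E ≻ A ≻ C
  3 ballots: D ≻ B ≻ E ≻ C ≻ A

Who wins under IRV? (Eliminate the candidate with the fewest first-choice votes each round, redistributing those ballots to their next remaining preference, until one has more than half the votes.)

D

Round 1: A 0, B 4, C 8, D 3, E 2. A eliminated.
Round 2: B 4, C 8, D 3, E 2. E eliminated.
Round 3: B 4, C 8, D 5. B eliminated.
Round 4: C 8, D 9. D has a majority (≥9).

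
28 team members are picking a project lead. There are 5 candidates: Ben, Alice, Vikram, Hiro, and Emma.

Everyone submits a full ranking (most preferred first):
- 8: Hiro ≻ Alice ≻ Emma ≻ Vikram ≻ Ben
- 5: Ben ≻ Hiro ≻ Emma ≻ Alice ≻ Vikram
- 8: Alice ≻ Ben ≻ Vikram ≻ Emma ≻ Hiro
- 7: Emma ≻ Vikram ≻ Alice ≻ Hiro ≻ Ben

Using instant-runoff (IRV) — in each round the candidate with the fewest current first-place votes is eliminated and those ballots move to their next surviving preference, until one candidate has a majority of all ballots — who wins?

Round 1: Ben 5, Alice 8, Vikram 0, Hiro 8, Emma 7. Vikram eliminated.
Round 2: Ben 5, Alice 8, Hiro 8, Emma 7. Ben eliminated.
Round 3: Alice 8, Hiro 13, Emma 7. Emma eliminated.
Round 4: Alice 15, Hiro 13. Alice has a majority (≥15).

Alice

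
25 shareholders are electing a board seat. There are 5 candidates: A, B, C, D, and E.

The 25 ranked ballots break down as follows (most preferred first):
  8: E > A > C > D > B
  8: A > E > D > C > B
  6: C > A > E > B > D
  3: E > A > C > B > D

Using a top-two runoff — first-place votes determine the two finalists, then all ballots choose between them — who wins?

A

Round 1 first-place votes: A 8, B 0, C 6, D 0, E 11. E and A advance.
Runoff: E is ranked above A on 11 ballots, A above E on 14.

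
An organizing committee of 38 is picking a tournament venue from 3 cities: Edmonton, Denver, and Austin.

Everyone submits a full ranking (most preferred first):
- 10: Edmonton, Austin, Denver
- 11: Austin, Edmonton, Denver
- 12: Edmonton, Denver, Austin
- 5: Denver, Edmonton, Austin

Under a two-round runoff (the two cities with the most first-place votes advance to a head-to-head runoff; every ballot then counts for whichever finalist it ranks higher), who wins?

Edmonton

Round 1 first-place votes: Edmonton 22, Denver 5, Austin 11. Edmonton and Austin advance.
Runoff: Edmonton is ranked above Austin on 27 ballots, Austin above Edmonton on 11.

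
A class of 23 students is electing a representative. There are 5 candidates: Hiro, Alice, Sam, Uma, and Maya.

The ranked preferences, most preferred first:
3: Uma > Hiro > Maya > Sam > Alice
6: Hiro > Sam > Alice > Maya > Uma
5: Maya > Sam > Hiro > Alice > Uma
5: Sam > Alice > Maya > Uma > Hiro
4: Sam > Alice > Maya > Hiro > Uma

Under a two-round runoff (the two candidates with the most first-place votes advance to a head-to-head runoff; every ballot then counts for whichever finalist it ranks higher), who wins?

Round 1 first-place votes: Hiro 6, Alice 0, Sam 9, Uma 3, Maya 5. Sam and Hiro advance.
Runoff: Sam is ranked above Hiro on 14 ballots, Hiro above Sam on 9.

Sam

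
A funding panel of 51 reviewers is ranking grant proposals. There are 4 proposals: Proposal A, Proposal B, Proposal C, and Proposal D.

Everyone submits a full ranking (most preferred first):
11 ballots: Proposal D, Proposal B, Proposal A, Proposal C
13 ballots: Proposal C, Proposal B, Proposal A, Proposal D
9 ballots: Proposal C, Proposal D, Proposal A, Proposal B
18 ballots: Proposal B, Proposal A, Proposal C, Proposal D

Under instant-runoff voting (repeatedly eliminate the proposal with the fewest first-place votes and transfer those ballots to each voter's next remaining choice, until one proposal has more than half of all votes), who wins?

Round 1: Proposal A 0, Proposal B 18, Proposal C 22, Proposal D 11. Proposal A eliminated.
Round 2: Proposal B 18, Proposal C 22, Proposal D 11. Proposal D eliminated.
Round 3: Proposal B 29, Proposal C 22. Proposal B has a majority (≥26).

Proposal B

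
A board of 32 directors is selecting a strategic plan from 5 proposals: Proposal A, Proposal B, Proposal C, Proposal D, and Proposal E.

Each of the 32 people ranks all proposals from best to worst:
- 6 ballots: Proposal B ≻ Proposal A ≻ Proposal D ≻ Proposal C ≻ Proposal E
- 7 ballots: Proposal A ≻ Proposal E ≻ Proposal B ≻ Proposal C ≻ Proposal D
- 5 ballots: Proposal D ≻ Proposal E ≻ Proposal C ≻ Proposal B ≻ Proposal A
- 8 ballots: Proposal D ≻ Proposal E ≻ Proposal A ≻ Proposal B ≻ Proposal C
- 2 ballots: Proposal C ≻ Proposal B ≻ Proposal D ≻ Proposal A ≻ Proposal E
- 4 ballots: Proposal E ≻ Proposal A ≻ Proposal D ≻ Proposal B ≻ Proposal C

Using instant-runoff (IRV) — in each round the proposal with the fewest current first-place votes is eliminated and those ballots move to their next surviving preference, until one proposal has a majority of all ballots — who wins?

Round 1: Proposal A 7, Proposal B 6, Proposal C 2, Proposal D 13, Proposal E 4. Proposal C eliminated.
Round 2: Proposal A 7, Proposal B 8, Proposal D 13, Proposal E 4. Proposal E eliminated.
Round 3: Proposal A 11, Proposal B 8, Proposal D 13. Proposal B eliminated.
Round 4: Proposal A 17, Proposal D 15. Proposal A has a majority (≥17).

Proposal A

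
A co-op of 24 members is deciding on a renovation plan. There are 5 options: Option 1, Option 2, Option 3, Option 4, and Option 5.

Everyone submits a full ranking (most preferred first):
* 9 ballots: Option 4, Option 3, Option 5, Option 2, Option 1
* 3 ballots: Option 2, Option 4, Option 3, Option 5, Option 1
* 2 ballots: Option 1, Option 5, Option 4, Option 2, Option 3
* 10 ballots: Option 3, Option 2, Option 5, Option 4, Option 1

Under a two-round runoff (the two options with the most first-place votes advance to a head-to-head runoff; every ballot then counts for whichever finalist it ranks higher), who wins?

Option 4

Round 1 first-place votes: Option 1 2, Option 2 3, Option 3 10, Option 4 9, Option 5 0. Option 3 and Option 4 advance.
Runoff: Option 3 is ranked above Option 4 on 10 ballots, Option 4 above Option 3 on 14.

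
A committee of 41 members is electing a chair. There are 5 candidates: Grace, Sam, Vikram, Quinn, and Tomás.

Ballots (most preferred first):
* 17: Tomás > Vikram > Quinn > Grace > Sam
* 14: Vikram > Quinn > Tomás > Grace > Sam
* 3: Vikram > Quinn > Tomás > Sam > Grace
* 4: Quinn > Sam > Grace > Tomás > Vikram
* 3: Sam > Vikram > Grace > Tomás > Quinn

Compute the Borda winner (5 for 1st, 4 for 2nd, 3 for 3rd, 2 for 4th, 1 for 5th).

Vikram

Grace: 17×2 + 14×2 + 3×1 + 4×3 + 3×3 = 86
Sam: 17×1 + 14×1 + 3×2 + 4×4 + 3×5 = 68
Vikram: 17×4 + 14×5 + 3×5 + 4×1 + 3×4 = 169
Quinn: 17×3 + 14×4 + 3×4 + 4×5 + 3×1 = 142
Tomás: 17×5 + 14×3 + 3×3 + 4×2 + 3×2 = 150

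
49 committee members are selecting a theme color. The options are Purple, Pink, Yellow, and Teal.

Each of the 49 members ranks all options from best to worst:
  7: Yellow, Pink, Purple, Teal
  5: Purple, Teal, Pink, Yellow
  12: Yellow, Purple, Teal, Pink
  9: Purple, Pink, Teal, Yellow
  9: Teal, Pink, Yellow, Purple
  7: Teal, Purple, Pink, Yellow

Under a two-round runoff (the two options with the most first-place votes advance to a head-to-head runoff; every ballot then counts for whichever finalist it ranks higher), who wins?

Teal

Round 1 first-place votes: Purple 14, Pink 0, Yellow 19, Teal 16. Yellow and Teal advance.
Runoff: Yellow is ranked above Teal on 19 ballots, Teal above Yellow on 30.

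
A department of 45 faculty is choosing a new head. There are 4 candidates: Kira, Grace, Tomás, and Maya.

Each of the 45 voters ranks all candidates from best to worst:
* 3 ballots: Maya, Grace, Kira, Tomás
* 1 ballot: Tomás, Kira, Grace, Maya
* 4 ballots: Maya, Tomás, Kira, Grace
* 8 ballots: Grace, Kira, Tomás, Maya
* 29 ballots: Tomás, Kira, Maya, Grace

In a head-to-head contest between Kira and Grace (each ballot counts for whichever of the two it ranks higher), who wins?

Kira is ranked above Grace on 34 ballots; Grace above Kira on 11.

Kira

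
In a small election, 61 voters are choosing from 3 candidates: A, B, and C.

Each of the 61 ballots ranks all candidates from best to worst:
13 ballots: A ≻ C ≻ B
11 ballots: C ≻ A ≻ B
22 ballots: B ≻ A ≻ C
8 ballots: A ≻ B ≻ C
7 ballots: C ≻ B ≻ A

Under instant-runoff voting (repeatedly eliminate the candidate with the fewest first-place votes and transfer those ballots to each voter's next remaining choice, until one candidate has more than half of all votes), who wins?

A

Round 1: A 21, B 22, C 18. C eliminated.
Round 2: A 32, B 29. A has a majority (≥31).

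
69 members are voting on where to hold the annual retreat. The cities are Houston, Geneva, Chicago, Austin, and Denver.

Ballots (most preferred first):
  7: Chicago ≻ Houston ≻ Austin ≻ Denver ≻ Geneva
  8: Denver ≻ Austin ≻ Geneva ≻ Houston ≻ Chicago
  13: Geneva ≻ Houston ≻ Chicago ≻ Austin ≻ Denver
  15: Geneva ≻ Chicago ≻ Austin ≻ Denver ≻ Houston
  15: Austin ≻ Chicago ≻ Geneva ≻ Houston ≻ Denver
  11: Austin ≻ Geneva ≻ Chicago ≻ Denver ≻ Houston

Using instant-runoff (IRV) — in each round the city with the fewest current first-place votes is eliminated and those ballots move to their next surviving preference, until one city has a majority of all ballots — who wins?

Round 1: Houston 0, Geneva 28, Chicago 7, Austin 26, Denver 8. Houston eliminated.
Round 2: Geneva 28, Chicago 7, Austin 26, Denver 8. Chicago eliminated.
Round 3: Geneva 28, Austin 33, Denver 8. Denver eliminated.
Round 4: Geneva 28, Austin 41. Austin has a majority (≥35).

Austin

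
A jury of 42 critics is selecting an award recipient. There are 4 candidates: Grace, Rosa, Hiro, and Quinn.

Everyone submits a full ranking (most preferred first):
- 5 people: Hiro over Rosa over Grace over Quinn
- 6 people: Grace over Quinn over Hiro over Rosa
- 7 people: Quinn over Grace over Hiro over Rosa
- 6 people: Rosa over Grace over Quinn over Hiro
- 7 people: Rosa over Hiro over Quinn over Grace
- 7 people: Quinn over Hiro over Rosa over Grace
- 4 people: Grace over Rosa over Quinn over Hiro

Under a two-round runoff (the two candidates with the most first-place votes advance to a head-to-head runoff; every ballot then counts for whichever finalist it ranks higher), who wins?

Round 1 first-place votes: Grace 10, Rosa 13, Hiro 5, Quinn 14. Quinn and Rosa advance.
Runoff: Quinn is ranked above Rosa on 20 ballots, Rosa above Quinn on 22.

Rosa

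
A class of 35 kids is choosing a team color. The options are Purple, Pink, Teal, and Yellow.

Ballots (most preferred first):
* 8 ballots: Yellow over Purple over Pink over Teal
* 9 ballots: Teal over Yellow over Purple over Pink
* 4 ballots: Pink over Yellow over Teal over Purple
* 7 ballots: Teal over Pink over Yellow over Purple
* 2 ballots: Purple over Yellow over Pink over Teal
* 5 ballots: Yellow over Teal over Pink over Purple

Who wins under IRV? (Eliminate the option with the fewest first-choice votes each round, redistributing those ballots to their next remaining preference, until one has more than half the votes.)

Round 1: Purple 2, Pink 4, Teal 16, Yellow 13. Purple eliminated.
Round 2: Pink 4, Teal 16, Yellow 15. Pink eliminated.
Round 3: Teal 16, Yellow 19. Yellow has a majority (≥18).

Yellow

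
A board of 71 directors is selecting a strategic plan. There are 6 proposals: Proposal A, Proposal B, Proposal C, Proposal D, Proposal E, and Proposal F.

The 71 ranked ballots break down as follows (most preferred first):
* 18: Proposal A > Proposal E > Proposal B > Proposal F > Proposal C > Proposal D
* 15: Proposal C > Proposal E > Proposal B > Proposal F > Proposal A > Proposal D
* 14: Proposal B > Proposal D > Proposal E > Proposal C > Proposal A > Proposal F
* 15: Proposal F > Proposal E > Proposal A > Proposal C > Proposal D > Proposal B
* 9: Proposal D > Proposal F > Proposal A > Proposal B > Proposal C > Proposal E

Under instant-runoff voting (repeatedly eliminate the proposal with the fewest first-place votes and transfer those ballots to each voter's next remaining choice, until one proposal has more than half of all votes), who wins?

Round 1: Proposal A 18, Proposal B 14, Proposal C 15, Proposal D 9, Proposal E 0, Proposal F 15. Proposal E eliminated.
Round 2: Proposal A 18, Proposal B 14, Proposal C 15, Proposal D 9, Proposal F 15. Proposal D eliminated.
Round 3: Proposal A 18, Proposal B 14, Proposal C 15, Proposal F 24. Proposal B eliminated.
Round 4: Proposal A 18, Proposal C 29, Proposal F 24. Proposal A eliminated.
Round 5: Proposal C 29, Proposal F 42. Proposal F has a majority (≥36).

Proposal F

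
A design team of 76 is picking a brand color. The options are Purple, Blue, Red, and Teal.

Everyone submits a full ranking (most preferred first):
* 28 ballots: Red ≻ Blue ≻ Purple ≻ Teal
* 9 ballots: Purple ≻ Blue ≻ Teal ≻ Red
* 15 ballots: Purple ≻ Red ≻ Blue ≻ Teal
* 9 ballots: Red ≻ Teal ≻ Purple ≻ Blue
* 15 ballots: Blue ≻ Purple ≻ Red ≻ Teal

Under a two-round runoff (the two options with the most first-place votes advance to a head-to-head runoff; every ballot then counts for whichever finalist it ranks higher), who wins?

Round 1 first-place votes: Purple 24, Blue 15, Red 37, Teal 0. Red and Purple advance.
Runoff: Red is ranked above Purple on 37 ballots, Purple above Red on 39.

Purple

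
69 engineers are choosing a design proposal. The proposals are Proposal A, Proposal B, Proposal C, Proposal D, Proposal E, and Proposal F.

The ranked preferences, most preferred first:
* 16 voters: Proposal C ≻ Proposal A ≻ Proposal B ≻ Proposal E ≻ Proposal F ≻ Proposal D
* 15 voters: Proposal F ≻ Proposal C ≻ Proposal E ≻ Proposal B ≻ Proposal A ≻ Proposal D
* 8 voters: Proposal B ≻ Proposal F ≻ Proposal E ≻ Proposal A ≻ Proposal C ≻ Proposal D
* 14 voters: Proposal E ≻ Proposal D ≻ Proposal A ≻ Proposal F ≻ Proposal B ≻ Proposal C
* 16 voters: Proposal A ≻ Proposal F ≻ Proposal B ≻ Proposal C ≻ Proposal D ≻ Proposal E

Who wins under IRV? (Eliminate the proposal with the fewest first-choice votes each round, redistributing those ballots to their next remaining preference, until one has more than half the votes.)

Proposal A

Round 1: Proposal A 16, Proposal B 8, Proposal C 16, Proposal D 0, Proposal E 14, Proposal F 15. Proposal D eliminated.
Round 2: Proposal A 16, Proposal B 8, Proposal C 16, Proposal E 14, Proposal F 15. Proposal B eliminated.
Round 3: Proposal A 16, Proposal C 16, Proposal E 14, Proposal F 23. Proposal E eliminated.
Round 4: Proposal A 30, Proposal C 16, Proposal F 23. Proposal C eliminated.
Round 5: Proposal A 46, Proposal F 23. Proposal A has a majority (≥35).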